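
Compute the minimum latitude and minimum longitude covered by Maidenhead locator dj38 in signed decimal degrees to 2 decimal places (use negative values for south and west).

Field D=3, J=9: +3·20° lon, +9·10° lat → SW at lon -120°, lat 0°.
Square 3, 8: +3·2° lon, +8·1° lat → SW at lon -114°, lat 8°.
latitude 8.00, longitude -114.00.

8.00, -114.00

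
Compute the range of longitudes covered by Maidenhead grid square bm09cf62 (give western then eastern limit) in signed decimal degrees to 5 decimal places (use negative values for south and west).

Field B=1, M=12: +1·20° lon, +12·10° lat → SW at lon -160°, lat 30°.
Square 0, 9: +0·2° lon, +9·1° lat → SW at lon -160°, lat 39°.
Subsquare c=2, f=5: +2·0.0833333° lon, +5·0.0416667° lat → SW at lon -159.833°, lat 39.2083°.
Extended square 6, 2: +6·0.00833333° lon, +2·0.00416667° lat → SW at lon -159.783°, lat 39.2167°.
Cell spans 0.00833333° lon × 0.00416667° lat.
west -159.78333, east -159.77500.

-159.78333, -159.77500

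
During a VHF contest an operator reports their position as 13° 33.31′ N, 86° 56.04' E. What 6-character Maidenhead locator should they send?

Add 180° to longitude and 90° to latitude: 266.9340, 103.5552.
Field: 266.9340/20 → 13 → N, 103.5552/10 → 10 → K; chars NK.
Square: 6.9340/2 → 3, 3.5552/1 → 3; chars 33.
Subsquare: 0.9340/0.0833333 → 11 → l, 0.5552/0.0416667 → 13 → n; chars ln.

NK33ln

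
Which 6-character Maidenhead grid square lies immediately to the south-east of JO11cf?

Longitude subsquare c = 2; +1 → 3 = d.
Latitude subsquare f = 5; −1 → 4 = e.

JO11de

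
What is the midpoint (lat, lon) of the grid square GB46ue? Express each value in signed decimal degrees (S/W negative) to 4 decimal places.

Field G=6, B=1: +6·20° lon, +1·10° lat → SW at lon -60°, lat -80°.
Square 4, 6: +4·2° lon, +6·1° lat → SW at lon -52°, lat -74°.
Subsquare u=20, e=4: +20·0.0833333° lon, +4·0.0416667° lat → SW at lon -50.3333°, lat -73.8333°.
Cell spans 0.0833333° lon × 0.0416667° lat. Centre is SW corner plus half of each.
latitude -73.8125, longitude -50.2917.

-73.8125, -50.2917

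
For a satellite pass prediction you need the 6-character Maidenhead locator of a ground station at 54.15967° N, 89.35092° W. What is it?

EO54hd

Offset from 180°W / 90°S: lon 90.6491°, lat 144.1597°.
Field: lon ⌊90.6491/20⌋ = 4 → E; lat ⌊144.1597/10⌋ = 14 → O.
Square: lon ⌊10.6491/2⌋ = 5; lat ⌊4.1597/1⌋ = 4.
Subsquare: lon ⌊0.6491/0.0833333⌋ = 7 → h; lat ⌊0.1597/0.0416667⌋ = 3 → d.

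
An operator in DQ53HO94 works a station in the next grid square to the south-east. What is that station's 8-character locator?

DQ53io03

Longitude extended square 9; +1 → 10, wraps to 0, carry into subsquare.
Longitude subsquare h = 7; +1 → 8 = i.
Latitude extended square 4; −1 → 3.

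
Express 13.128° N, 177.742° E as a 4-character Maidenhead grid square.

Shift to the Maidenhead origin (180°W, 90°S): lon 357.74, lat 103.13.
Field: lon ⌊357.74/20⌋ = 17 → R; lat ⌊103.13/10⌋ = 10 → K.
Square: lon ⌊17.74/2⌋ = 8; lat ⌊3.13/1⌋ = 3.

RK83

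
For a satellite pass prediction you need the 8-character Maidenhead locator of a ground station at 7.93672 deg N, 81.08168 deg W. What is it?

Add 180° to longitude and 90° to latitude: 98.91832, 97.93672.
Field: 98.91832/20 → 4 → E, 97.93672/10 → 9 → J; chars EJ.
Square: 18.91832/2 → 9, 7.93672/1 → 7; chars 97.
Subsquare: 0.91832/0.0833333 → 11 → l, 0.93672/0.0416667 → 22 → w; chars lw.
Extended square: 0.00165/0.00833333 → 0, 0.02005/0.00416667 → 4; chars 04.

EJ97lw04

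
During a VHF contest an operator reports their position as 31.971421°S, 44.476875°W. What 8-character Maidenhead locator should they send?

GF78sa26

Shift to the Maidenhead origin (180°W, 90°S): lon 135.52312, lat 58.02858.
Field: 135.52312/20 → 6 → G, 58.02858/10 → 5 → F; chars GF.
Square: 15.52312/2 → 7, 8.02858/1 → 8; chars 78.
Subsquare: 1.52312/0.0833333 → 18 → s, 0.02858/0.0416667 → 0 → a; chars sa.
Extended square: 0.02312/0.00833333 → 2, 0.02858/0.00416667 → 6; chars 26.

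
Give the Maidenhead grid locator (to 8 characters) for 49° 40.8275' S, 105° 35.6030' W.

DE70eh86

Shift to the Maidenhead origin (180°W, 90°S): lon 74.40662, lat 40.31954.
Field: 74.40662/20 → 3 → D, 40.31954/10 → 4 → E; chars DE.
Square: 14.40662/2 → 7, 0.31954/1 → 0; chars 70.
Subsquare: 0.40662/0.0833333 → 4 → e, 0.31954/0.0416667 → 7 → h; chars eh.
Extended square: 0.07328/0.00833333 → 8, 0.02787/0.00416667 → 6; chars 86.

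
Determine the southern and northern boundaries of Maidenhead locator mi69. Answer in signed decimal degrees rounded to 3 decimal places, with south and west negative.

-1.000, 0.000

Field M=12, I=8: +12·20° lon, +8·10° lat → SW at lon 60°, lat -10°.
Square 6, 9: +6·2° lon, +9·1° lat → SW at lon 72°, lat -1°.
Cell spans 2° lon × 1° lat.
south -1.000, north 0.000.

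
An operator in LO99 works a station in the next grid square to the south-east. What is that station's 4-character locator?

MO08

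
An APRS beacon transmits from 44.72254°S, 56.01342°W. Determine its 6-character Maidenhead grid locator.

GE15xg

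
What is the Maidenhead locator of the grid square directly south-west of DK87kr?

DK87jq

Longitude subsquare k = 10; −1 → 9 = j.
Latitude subsquare r = 17; −1 → 16 = q.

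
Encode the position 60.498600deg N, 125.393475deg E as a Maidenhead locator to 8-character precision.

PP20ql79

Offset from 180°W / 90°S: lon 305.39347°, lat 150.49860°.
Field: 305.39347/20 → 15 → P, 150.49860/10 → 15 → P; chars PP.
Square: 5.39347/2 → 2, 0.49860/1 → 0; chars 20.
Subsquare: 1.39347/0.0833333 → 16 → q, 0.49860/0.0416667 → 11 → l; chars ql.
Extended square: 0.06014/0.00833333 → 7, 0.04027/0.00416667 → 9; chars 79.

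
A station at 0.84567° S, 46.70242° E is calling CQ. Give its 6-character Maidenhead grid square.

Shift to the Maidenhead origin (180°W, 90°S): lon 226.7024, lat 89.1543.
Field: 226.7024/20 → 11 → L, 89.1543/10 → 8 → I; chars LI.
Square: 6.7024/2 → 3, 9.1543/1 → 9; chars 39.
Subsquare: 0.7024/0.0833333 → 8 → i, 0.1543/0.0416667 → 3 → d; chars id.

LI39id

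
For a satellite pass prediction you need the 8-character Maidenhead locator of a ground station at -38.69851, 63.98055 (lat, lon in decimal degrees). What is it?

MF11xh72

Add 180° to longitude and 90° to latitude: 243.98055, 51.30149.
Field: lon ⌊243.98055/20⌋ = 12 → M; lat ⌊51.30149/10⌋ = 5 → F.
Square: lon ⌊3.98055/2⌋ = 1; lat ⌊1.30149/1⌋ = 1.
Subsquare: lon ⌊1.98055/0.0833333⌋ = 23 → x; lat ⌊0.30149/0.0416667⌋ = 7 → h.
Extended square: lon ⌊0.06388/0.00833333⌋ = 7; lat ⌊0.00982/0.00416667⌋ = 2.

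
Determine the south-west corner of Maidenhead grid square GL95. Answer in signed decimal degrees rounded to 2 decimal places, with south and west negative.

Field G=6, L=11: +6·20° lon, +11·10° lat → SW at lon -60°, lat 20°.
Square 9, 5: +9·2° lon, +5·1° lat → SW at lon -42°, lat 25°.
latitude 25.00, longitude -42.00.

25.00, -42.00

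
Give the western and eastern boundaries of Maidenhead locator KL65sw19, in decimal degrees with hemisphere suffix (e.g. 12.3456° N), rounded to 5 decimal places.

Field K=10, L=11: +10·20° lon, +11·10° lat → SW at lon 20°, lat 20°.
Square 6, 5: +6·2° lon, +5·1° lat → SW at lon 32°, lat 25°.
Subsquare s=18, w=22: +18·0.0833333° lon, +22·0.0416667° lat → SW at lon 33.5°, lat 25.9167°.
Extended square 1, 9: +1·0.00833333° lon, +9·0.00416667° lat → SW at lon 33.5083°, lat 25.9542°.
Cell spans 0.00833333° lon × 0.00416667° lat.
west 33.50833° E, east 33.51667° E.

33.50833° E, 33.51667° E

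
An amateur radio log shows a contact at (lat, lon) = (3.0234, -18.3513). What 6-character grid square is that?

Offset from 180°W / 90°S: lon 161.6487°, lat 93.0234°.
Field: lon ⌊161.6487/20⌋ = 8 → I; lat ⌊93.0234/10⌋ = 9 → J.
Square: lon ⌊1.6487/2⌋ = 0; lat ⌊3.0234/1⌋ = 3.
Subsquare: lon ⌊1.6487/0.0833333⌋ = 19 → t; lat ⌊0.0234/0.0416667⌋ = 0 → a.

IJ03ta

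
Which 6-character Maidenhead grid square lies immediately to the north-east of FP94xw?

GP04ax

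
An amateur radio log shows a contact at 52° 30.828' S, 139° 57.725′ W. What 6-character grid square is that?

CD07al

Add 180° to longitude and 90° to latitude: 40.0379, 37.4862.
Field: lon ⌊40.0379/20⌋ = 2 → C; lat ⌊37.4862/10⌋ = 3 → D.
Square: lon ⌊0.0379/2⌋ = 0; lat ⌊7.4862/1⌋ = 7.
Subsquare: lon ⌊0.0379/0.0833333⌋ = 0 → a; lat ⌊0.4862/0.0416667⌋ = 11 → l.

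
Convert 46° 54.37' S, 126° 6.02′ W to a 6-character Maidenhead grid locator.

Shift to the Maidenhead origin (180°W, 90°S): lon 53.8997, lat 43.0938.
Field (20°×10°, letters A–R): lon ⌊53.8997/20⌋ = 2 → C; lat ⌊43.0938/10⌋ = 4 → E.
Square (2°×1°, digits 0–9): lon ⌊13.8997/2⌋ = 6; lat ⌊3.0938/1⌋ = 3.
Subsquare (5′×2.5′, letters a–x): lon ⌊1.8997/0.0833333⌋ = 22 → w; lat ⌊0.0938/0.0416667⌋ = 2 → c.

CE63wc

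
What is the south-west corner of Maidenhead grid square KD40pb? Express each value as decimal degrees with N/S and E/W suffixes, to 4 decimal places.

Field K=10, D=3: +10·20° lon, +3·10° lat → SW at lon 20°, lat -60°.
Square 4, 0: +4·2° lon, +0·1° lat → SW at lon 28°, lat -60°.
Subsquare p=15, b=1: +15·0.0833333° lon, +1·0.0416667° lat → SW at lon 29.25°, lat -59.9583°.
latitude 59.9583° S, longitude 29.2500° E.

59.9583° S, 29.2500° E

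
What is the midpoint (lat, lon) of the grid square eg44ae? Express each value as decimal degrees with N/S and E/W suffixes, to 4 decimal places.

Field E=4, G=6: +4·20° lon, +6·10° lat → SW at lon -100°, lat -30°.
Square 4, 4: +4·2° lon, +4·1° lat → SW at lon -92°, lat -26°.
Subsquare a=0, e=4: +0·0.0833333° lon, +4·0.0416667° lat → SW at lon -92°, lat -25.8333°.
Cell spans 0.0833333° lon × 0.0416667° lat. Centre is SW corner plus half of each.
latitude 25.8125° S, longitude 91.9583° W.

25.8125° S, 91.9583° W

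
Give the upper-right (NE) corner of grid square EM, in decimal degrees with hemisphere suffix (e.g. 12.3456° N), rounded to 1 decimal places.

40.0° N, 80.0° W

Field E=4, M=12: +4·20° lon, +12·10° lat → SW at lon -100°, lat 30°.
Cell spans 20° lon × 10° lat. NE corner is SW corner plus one full cell.
latitude 40.0° N, longitude 80.0° W.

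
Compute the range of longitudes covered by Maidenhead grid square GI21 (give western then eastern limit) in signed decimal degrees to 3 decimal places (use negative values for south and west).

-56.000, -54.000

Field G=6, I=8: +6·20° lon, +8·10° lat → SW at lon -60°, lat -10°.
Square 2, 1: +2·2° lon, +1·1° lat → SW at lon -56°, lat -9°.
Cell spans 2° lon × 1° lat.
west -56.000, east -54.000.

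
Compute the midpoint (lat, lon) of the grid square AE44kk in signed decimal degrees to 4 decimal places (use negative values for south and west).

Field A=0, E=4: +0·20° lon, +4·10° lat → SW at lon -180°, lat -50°.
Square 4, 4: +4·2° lon, +4·1° lat → SW at lon -172°, lat -46°.
Subsquare k=10, k=10: +10·0.0833333° lon, +10·0.0416667° lat → SW at lon -171.167°, lat -45.5833°.
Cell spans 0.0833333° lon × 0.0416667° lat. Centre is SW corner plus half of each.
latitude -45.5625, longitude -171.1250.

-45.5625, -171.1250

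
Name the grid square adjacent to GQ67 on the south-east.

GQ76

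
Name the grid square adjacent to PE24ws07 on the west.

Longitude extended square 0; −1 → -1, wraps to 9, carry into subsquare.
Longitude subsquare w = 22; −1 → 21 = v.
The latitude characters are unchanged.

PE24vs97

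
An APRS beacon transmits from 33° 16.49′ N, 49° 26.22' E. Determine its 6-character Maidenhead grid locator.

LM43rg

Offset from 180°W / 90°S: lon 229.4370°, lat 123.2748°.
Field: lon ⌊229.4370/20⌋ = 11 → L; lat ⌊123.2748/10⌋ = 12 → M.
Square: lon ⌊9.4370/2⌋ = 4; lat ⌊3.2748/1⌋ = 3.
Subsquare: lon ⌊1.4370/0.0833333⌋ = 17 → r; lat ⌊0.2748/0.0416667⌋ = 6 → g.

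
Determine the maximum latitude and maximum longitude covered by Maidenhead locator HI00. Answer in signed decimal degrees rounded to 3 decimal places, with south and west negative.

Field H=7, I=8: +7·20° lon, +8·10° lat → SW at lon -40°, lat -10°.
Square 0, 0: +0·2° lon, +0·1° lat → SW at lon -40°, lat -10°.
Cell spans 2° lon × 1° lat. NE corner is SW corner plus one full cell.
latitude -9.000, longitude -38.000.

-9.000, -38.000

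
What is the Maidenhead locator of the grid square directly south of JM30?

JL39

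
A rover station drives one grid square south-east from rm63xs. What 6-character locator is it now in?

RM73ar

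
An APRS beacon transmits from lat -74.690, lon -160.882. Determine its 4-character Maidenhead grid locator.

AB95

Shift to the Maidenhead origin (180°W, 90°S): lon 19.12, lat 15.31.
Field: 19.12/20 → 0 → A, 15.31/10 → 1 → B; chars AB.
Square: 19.12/2 → 9, 5.31/1 → 5; chars 95.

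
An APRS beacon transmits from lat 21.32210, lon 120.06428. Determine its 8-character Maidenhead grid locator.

Shift to the Maidenhead origin (180°W, 90°S): lon 300.06428, lat 111.32210.
Field: 300.06428/20 → 15 → P, 111.32210/10 → 11 → L; chars PL.
Square: 0.06428/2 → 0, 1.32210/1 → 1; chars 01.
Subsquare: 0.06428/0.0833333 → 0 → a, 0.32210/0.0416667 → 7 → h; chars ah.
Extended square: 0.06428/0.00833333 → 7, 0.03043/0.00416667 → 7; chars 77.

PL01ah77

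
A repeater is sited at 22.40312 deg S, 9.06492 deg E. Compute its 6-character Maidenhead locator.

Add 180° to longitude and 90° to latitude: 189.0649, 67.5969.
Field (20°×10°, letters A–R): lon ⌊189.0649/20⌋ = 9 → J; lat ⌊67.5969/10⌋ = 6 → G.
Square (2°×1°, digits 0–9): lon ⌊9.0649/2⌋ = 4; lat ⌊7.5969/1⌋ = 7.
Subsquare (5′×2.5′, letters a–x): lon ⌊1.0649/0.0833333⌋ = 12 → m; lat ⌊0.5969/0.0416667⌋ = 14 → o.

JG47mo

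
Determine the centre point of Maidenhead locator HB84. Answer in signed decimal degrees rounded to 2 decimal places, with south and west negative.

Field H=7, B=1: +7·20° lon, +1·10° lat → SW at lon -40°, lat -80°.
Square 8, 4: +8·2° lon, +4·1° lat → SW at lon -24°, lat -76°.
Cell spans 2° lon × 1° lat. Centre is SW corner plus half of each.
latitude -75.50, longitude -23.00.

-75.50, -23.00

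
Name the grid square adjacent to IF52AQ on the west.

IF42xq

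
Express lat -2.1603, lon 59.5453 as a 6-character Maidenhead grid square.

Offset from 180°W / 90°S: lon 239.5453°, lat 87.8397°.
Field: lon ⌊239.5453/20⌋ = 11 → L; lat ⌊87.8397/10⌋ = 8 → I.
Square: lon ⌊19.5453/2⌋ = 9; lat ⌊7.8397/1⌋ = 7.
Subsquare: lon ⌊1.5453/0.0833333⌋ = 18 → s; lat ⌊0.8397/0.0416667⌋ = 20 → u.

LI97su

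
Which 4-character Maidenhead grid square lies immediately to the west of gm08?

Longitude square 0; −1 → -1, wraps to 9, carry into field.
Longitude field G = 6; −1 → 5 = F.
The latitude characters are unchanged.

FM98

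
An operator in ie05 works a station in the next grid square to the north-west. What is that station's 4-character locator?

Longitude square 0; −1 → -1, wraps to 9, carry into field.
Longitude field I = 8; −1 → 7 = H.
Latitude square 5; +1 → 6.

HE96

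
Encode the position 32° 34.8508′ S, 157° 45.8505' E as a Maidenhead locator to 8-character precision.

QF87vk10

Offset from 180°W / 90°S: lon 337.76418°, lat 57.41915°.
Field: lon ⌊337.76418/20⌋ = 16 → Q; lat ⌊57.41915/10⌋ = 5 → F.
Square: lon ⌊17.76418/2⌋ = 8; lat ⌊7.41915/1⌋ = 7.
Subsquare: lon ⌊1.76418/0.0833333⌋ = 21 → v; lat ⌊0.41915/0.0416667⌋ = 10 → k.
Extended square: lon ⌊0.01418/0.00833333⌋ = 1; lat ⌊0.00249/0.00416667⌋ = 0.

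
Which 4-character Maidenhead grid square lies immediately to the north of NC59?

ND50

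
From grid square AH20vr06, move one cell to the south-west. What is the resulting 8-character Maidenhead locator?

AH20ur95

Longitude extended square 0; −1 → -1, wraps to 9, carry into subsquare.
Longitude subsquare v = 21; −1 → 20 = u.
Latitude extended square 6; −1 → 5.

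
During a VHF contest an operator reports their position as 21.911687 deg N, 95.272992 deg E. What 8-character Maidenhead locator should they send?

Offset from 180°W / 90°S: lon 275.27299°, lat 111.91169°.
Field: 275.27299/20 → 13 → N, 111.91169/10 → 11 → L; chars NL.
Square: 15.27299/2 → 7, 1.91169/1 → 1; chars 71.
Subsquare: 1.27299/0.0833333 → 15 → p, 0.91169/0.0416667 → 21 → v; chars pv.
Extended square: 0.02299/0.00833333 → 2, 0.03669/0.00416667 → 8; chars 28.

NL71pv28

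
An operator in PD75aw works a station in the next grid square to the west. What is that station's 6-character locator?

PD65xw

Longitude subsquare a = 0; −1 → -1, wraps to 23 = x, carry into square.
Longitude square 7; −1 → 6.
The latitude characters are unchanged.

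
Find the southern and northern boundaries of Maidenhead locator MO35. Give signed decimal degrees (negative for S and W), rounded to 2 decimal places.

55.00, 56.00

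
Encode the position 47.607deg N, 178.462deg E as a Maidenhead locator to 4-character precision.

Add 180° to longitude and 90° to latitude: 358.46, 137.61.
Field (20°×10°, letters A–R): 358.46/20 → 17 → R, 137.61/10 → 13 → N; chars RN.
Square (2°×1°, digits 0–9): 18.46/2 → 9, 7.61/1 → 7; chars 97.

RN97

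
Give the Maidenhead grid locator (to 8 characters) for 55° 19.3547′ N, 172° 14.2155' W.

AO35vh17

Add 180° to longitude and 90° to latitude: 7.76307, 145.32258.
Field (20°×10°, letters A–R): 7.76307/20 → 0 → A, 145.32258/10 → 14 → O; chars AO.
Square (2°×1°, digits 0–9): 7.76307/2 → 3, 5.32258/1 → 5; chars 35.
Subsquare (5′×2.5′, letters a–x): 1.76307/0.0833333 → 21 → v, 0.32258/0.0416667 → 7 → h; chars vh.
Extended square (30″×15″, digits 0–9): 0.01307/0.00833333 → 1, 0.03091/0.00416667 → 7; chars 17.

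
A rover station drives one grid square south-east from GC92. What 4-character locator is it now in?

Longitude square 9; +1 → 10, wraps to 0, carry into field.
Longitude field G = 6; +1 → 7 = H.
Latitude square 2; −1 → 1.

HC01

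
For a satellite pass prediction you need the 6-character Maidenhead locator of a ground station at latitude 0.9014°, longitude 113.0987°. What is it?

OJ60nv

Offset from 180°W / 90°S: lon 293.0987°, lat 90.9014°.
Field: 293.0987/20 → 14 → O, 90.9014/10 → 9 → J; chars OJ.
Square: 13.0987/2 → 6, 0.9014/1 → 0; chars 60.
Subsquare: 1.0987/0.0833333 → 13 → n, 0.9014/0.0416667 → 21 → v; chars nv.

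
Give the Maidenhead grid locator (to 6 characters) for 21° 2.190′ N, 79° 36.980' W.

Add 180° to longitude and 90° to latitude: 100.3837, 111.0365.
Field: lon ⌊100.3837/20⌋ = 5 → F; lat ⌊111.0365/10⌋ = 11 → L.
Square: lon ⌊0.3837/2⌋ = 0; lat ⌊1.0365/1⌋ = 1.
Subsquare: lon ⌊0.3837/0.0833333⌋ = 4 → e; lat ⌊0.0365/0.0416667⌋ = 0 → a.

FL01ea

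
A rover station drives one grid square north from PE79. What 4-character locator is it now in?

PF70

Latitude square 9; +1 → 10, wraps to 0, carry into field.
Latitude field E = 4; +1 → 5 = F.
The longitude characters are unchanged.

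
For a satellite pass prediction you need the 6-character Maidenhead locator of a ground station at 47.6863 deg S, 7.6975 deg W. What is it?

IE62dh

Shift to the Maidenhead origin (180°W, 90°S): lon 172.3025, lat 42.3137.
Field: lon ⌊172.3025/20⌋ = 8 → I; lat ⌊42.3137/10⌋ = 4 → E.
Square: lon ⌊12.3025/2⌋ = 6; lat ⌊2.3137/1⌋ = 2.
Subsquare: lon ⌊0.3025/0.0833333⌋ = 3 → d; lat ⌊0.3137/0.0416667⌋ = 7 → h.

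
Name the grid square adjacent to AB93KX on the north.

AB94ka

Latitude subsquare x = 23; +1 → 24, wraps to 0 = a, carry into square.
Latitude square 3; +1 → 4.
The longitude characters are unchanged.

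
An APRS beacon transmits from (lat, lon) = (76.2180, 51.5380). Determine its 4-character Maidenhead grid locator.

LQ56

Add 180° to longitude and 90° to latitude: 231.54, 166.22.
Field: lon ⌊231.54/20⌋ = 11 → L; lat ⌊166.22/10⌋ = 16 → Q.
Square: lon ⌊11.54/2⌋ = 5; lat ⌊6.22/1⌋ = 6.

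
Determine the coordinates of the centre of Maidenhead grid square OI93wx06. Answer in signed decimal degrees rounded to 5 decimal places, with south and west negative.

Field O=14, I=8: +14·20° lon, +8·10° lat → SW at lon 100°, lat -10°.
Square 9, 3: +9·2° lon, +3·1° lat → SW at lon 118°, lat -7°.
Subsquare w=22, x=23: +22·0.0833333° lon, +23·0.0416667° lat → SW at lon 119.833°, lat -6.04167°.
Extended square 0, 6: +0·0.00833333° lon, +6·0.00416667° lat → SW at lon 119.833°, lat -6.01667°.
Cell spans 0.00833333° lon × 0.00416667° lat. Centre is SW corner plus half of each.
latitude -6.01458, longitude 119.83750.

-6.01458, 119.83750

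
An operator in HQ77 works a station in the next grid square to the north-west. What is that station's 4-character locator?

Longitude square 7; −1 → 6.
Latitude square 7; +1 → 8.

HQ68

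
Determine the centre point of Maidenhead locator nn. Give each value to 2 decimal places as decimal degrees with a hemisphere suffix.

45.00° N, 90.00° E

Field N=13, N=13: +13·20° lon, +13·10° lat → SW at lon 80°, lat 40°.
Cell spans 20° lon × 10° lat. Centre is SW corner plus half of each.
latitude 45.00° N, longitude 90.00° E.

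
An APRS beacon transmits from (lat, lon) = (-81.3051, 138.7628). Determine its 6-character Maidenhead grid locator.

Add 180° to longitude and 90° to latitude: 318.7628, 8.6949.
Field: lon ⌊318.7628/20⌋ = 15 → P; lat ⌊8.6949/10⌋ = 0 → A.
Square: lon ⌊18.7628/2⌋ = 9; lat ⌊8.6949/1⌋ = 8.
Subsquare: lon ⌊0.7628/0.0833333⌋ = 9 → j; lat ⌊0.6949/0.0416667⌋ = 16 → q.

PA98jq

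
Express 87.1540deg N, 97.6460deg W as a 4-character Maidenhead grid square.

Add 180° to longitude and 90° to latitude: 82.35, 177.15.
Field (20°×10°, letters A–R): 82.35/20 → 4 → E, 177.15/10 → 17 → R; chars ER.
Square (2°×1°, digits 0–9): 2.35/2 → 1, 7.15/1 → 7; chars 17.

ER17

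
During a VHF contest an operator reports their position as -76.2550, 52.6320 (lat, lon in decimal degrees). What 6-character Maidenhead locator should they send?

LB63hr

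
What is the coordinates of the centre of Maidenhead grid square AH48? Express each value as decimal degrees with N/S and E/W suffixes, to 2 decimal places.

Field A=0, H=7: +0·20° lon, +7·10° lat → SW at lon -180°, lat -20°.
Square 4, 8: +4·2° lon, +8·1° lat → SW at lon -172°, lat -12°.
Cell spans 2° lon × 1° lat. Centre is SW corner plus half of each.
latitude 11.50° S, longitude 171.00° W.

11.50° S, 171.00° W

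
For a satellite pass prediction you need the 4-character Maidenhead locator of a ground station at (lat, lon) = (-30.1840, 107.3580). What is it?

OF39

Add 180° to longitude and 90° to latitude: 287.36, 59.82.
Field (20°×10°, letters A–R): 287.36/20 → 14 → O, 59.82/10 → 5 → F; chars OF.
Square (2°×1°, digits 0–9): 7.36/2 → 3, 9.82/1 → 9; chars 39.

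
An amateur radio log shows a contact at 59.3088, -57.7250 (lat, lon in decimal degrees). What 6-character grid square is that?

GO19dh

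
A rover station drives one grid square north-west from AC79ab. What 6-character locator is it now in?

Longitude subsquare a = 0; −1 → -1, wraps to 23 = x, carry into square.
Longitude square 7; −1 → 6.
Latitude subsquare b = 1; +1 → 2 = c.

AC69xc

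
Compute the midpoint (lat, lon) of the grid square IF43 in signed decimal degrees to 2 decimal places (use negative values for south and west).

Field I=8, F=5: +8·20° lon, +5·10° lat → SW at lon -20°, lat -40°.
Square 4, 3: +4·2° lon, +3·1° lat → SW at lon -12°, lat -37°.
Cell spans 2° lon × 1° lat. Centre is SW corner plus half of each.
latitude -36.50, longitude -11.00.

-36.50, -11.00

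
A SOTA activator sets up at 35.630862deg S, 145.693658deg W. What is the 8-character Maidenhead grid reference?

BF74di68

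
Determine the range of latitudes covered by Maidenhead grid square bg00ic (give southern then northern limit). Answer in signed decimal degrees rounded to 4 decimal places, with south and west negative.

-29.9167, -29.8750

Field B=1, G=6: +1·20° lon, +6·10° lat → SW at lon -160°, lat -30°.
Square 0, 0: +0·2° lon, +0·1° lat → SW at lon -160°, lat -30°.
Subsquare i=8, c=2: +8·0.0833333° lon, +2·0.0416667° lat → SW at lon -159.333°, lat -29.9167°.
Cell spans 0.0833333° lon × 0.0416667° lat.
south -29.9167, north -29.8750.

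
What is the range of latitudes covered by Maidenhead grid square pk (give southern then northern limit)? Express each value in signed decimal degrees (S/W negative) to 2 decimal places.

Field P=15, K=10: +15·20° lon, +10·10° lat → SW at lon 120°, lat 10°.
Cell spans 20° lon × 10° lat.
south 10.00, north 20.00.

10.00, 20.00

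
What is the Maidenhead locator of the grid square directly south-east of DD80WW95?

DD80xw04

Longitude extended square 9; +1 → 10, wraps to 0, carry into subsquare.
Longitude subsquare w = 22; +1 → 23 = x.
Latitude extended square 5; −1 → 4.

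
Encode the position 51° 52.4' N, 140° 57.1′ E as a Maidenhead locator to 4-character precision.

QO01

Shift to the Maidenhead origin (180°W, 90°S): lon 320.95, lat 141.87.
Field (20°×10°, letters A–R): lon ⌊320.95/20⌋ = 16 → Q; lat ⌊141.87/10⌋ = 14 → O.
Square (2°×1°, digits 0–9): lon ⌊0.95/2⌋ = 0; lat ⌊1.87/1⌋ = 1.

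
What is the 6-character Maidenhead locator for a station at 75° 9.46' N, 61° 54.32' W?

FQ95bd

Add 180° to longitude and 90° to latitude: 118.0947, 165.1577.
Field: 118.0947/20 → 5 → F, 165.1577/10 → 16 → Q; chars FQ.
Square: 18.0947/2 → 9, 5.1577/1 → 5; chars 95.
Subsquare: 0.0947/0.0833333 → 1 → b, 0.1577/0.0416667 → 3 → d; chars bd.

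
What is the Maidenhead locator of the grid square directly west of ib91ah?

IB81xh

Longitude subsquare a = 0; −1 → -1, wraps to 23 = x, carry into square.
Longitude square 9; −1 → 8.
The latitude characters are unchanged.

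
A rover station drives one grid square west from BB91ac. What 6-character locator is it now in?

Longitude subsquare a = 0; −1 → -1, wraps to 23 = x, carry into square.
Longitude square 9; −1 → 8.
The latitude characters are unchanged.

BB81xc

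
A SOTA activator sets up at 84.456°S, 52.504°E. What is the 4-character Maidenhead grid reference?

LA65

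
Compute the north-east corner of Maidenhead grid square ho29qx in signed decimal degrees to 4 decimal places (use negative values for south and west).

Field H=7, O=14: +7·20° lon, +14·10° lat → SW at lon -40°, lat 50°.
Square 2, 9: +2·2° lon, +9·1° lat → SW at lon -36°, lat 59°.
Subsquare q=16, x=23: +16·0.0833333° lon, +23·0.0416667° lat → SW at lon -34.6667°, lat 59.9583°.
Cell spans 0.0833333° lon × 0.0416667° lat. NE corner is SW corner plus one full cell.
latitude 60.0000, longitude -34.5833.

60.0000, -34.5833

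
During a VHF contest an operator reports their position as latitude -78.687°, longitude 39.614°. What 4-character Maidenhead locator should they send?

KB91

Shift to the Maidenhead origin (180°W, 90°S): lon 219.61, lat 11.31.
Field: 219.61/20 → 10 → K, 11.31/10 → 1 → B; chars KB.
Square: 19.61/2 → 9, 1.31/1 → 1; chars 91.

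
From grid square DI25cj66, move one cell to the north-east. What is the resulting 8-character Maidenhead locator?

DI25cj77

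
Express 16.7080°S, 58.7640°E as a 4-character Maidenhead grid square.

Add 180° to longitude and 90° to latitude: 238.76, 73.29.
Field: 238.76/20 → 11 → L, 73.29/10 → 7 → H; chars LH.
Square: 18.76/2 → 9, 3.29/1 → 3; chars 93.

LH93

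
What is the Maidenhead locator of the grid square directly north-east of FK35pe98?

FK35qe09

Longitude extended square 9; +1 → 10, wraps to 0, carry into subsquare.
Longitude subsquare p = 15; +1 → 16 = q.
Latitude extended square 8; +1 → 9.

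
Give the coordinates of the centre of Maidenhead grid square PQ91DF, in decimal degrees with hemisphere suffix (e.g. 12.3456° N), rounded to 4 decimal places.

71.2292° N, 138.2917° E

Field P=15, Q=16: +15·20° lon, +16·10° lat → SW at lon 120°, lat 70°.
Square 9, 1: +9·2° lon, +1·1° lat → SW at lon 138°, lat 71°.
Subsquare d=3, f=5: +3·0.0833333° lon, +5·0.0416667° lat → SW at lon 138.25°, lat 71.2083°.
Cell spans 0.0833333° lon × 0.0416667° lat. Centre is SW corner plus half of each.
latitude 71.2292° N, longitude 138.2917° E.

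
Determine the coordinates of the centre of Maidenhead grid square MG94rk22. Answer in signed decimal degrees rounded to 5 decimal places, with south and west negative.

-25.57292, 79.43750

Field M=12, G=6: +12·20° lon, +6·10° lat → SW at lon 60°, lat -30°.
Square 9, 4: +9·2° lon, +4·1° lat → SW at lon 78°, lat -26°.
Subsquare r=17, k=10: +17·0.0833333° lon, +10·0.0416667° lat → SW at lon 79.4167°, lat -25.5833°.
Extended square 2, 2: +2·0.00833333° lon, +2·0.00416667° lat → SW at lon 79.4333°, lat -25.575°.
Cell spans 0.00833333° lon × 0.00416667° lat. Centre is SW corner plus half of each.
latitude -25.57292, longitude 79.43750.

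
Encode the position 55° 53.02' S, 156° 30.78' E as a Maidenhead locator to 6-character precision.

QD84gc

Offset from 180°W / 90°S: lon 336.5130°, lat 34.1163°.
Field (20°×10°, letters A–R): lon ⌊336.5130/20⌋ = 16 → Q; lat ⌊34.1163/10⌋ = 3 → D.
Square (2°×1°, digits 0–9): lon ⌊16.5130/2⌋ = 8; lat ⌊4.1163/1⌋ = 4.
Subsquare (5′×2.5′, letters a–x): lon ⌊0.5130/0.0833333⌋ = 6 → g; lat ⌊0.1163/0.0416667⌋ = 2 → c.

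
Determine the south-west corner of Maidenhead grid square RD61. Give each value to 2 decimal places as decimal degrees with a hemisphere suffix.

59.00° S, 172.00° E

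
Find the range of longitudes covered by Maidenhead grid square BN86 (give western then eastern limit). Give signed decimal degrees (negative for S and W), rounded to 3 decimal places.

Field B=1, N=13: +1·20° lon, +13·10° lat → SW at lon -160°, lat 40°.
Square 8, 6: +8·2° lon, +6·1° lat → SW at lon -144°, lat 46°.
Cell spans 2° lon × 1° lat.
west -144.000, east -142.000.

-144.000, -142.000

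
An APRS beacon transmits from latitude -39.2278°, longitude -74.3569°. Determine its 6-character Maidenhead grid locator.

FF20ts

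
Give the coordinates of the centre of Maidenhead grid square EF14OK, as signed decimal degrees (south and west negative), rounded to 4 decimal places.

-35.5625, -96.7917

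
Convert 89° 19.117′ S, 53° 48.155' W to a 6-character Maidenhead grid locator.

GA30cq

Shift to the Maidenhead origin (180°W, 90°S): lon 126.1974, lat 0.6814.
Field (20°×10°, letters A–R): 126.1974/20 → 6 → G, 0.6814/10 → 0 → A; chars GA.
Square (2°×1°, digits 0–9): 6.1974/2 → 3, 0.6814/1 → 0; chars 30.
Subsquare (5′×2.5′, letters a–x): 0.1974/0.0833333 → 2 → c, 0.6814/0.0416667 → 16 → q; chars cq.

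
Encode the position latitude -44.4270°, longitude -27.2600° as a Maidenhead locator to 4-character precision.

HE65

Shift to the Maidenhead origin (180°W, 90°S): lon 152.74, lat 45.57.
Field (20°×10°, letters A–R): lon ⌊152.74/20⌋ = 7 → H; lat ⌊45.57/10⌋ = 4 → E.
Square (2°×1°, digits 0–9): lon ⌊12.74/2⌋ = 6; lat ⌊5.57/1⌋ = 5.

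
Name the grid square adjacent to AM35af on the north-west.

AM25xg

Longitude subsquare a = 0; −1 → -1, wraps to 23 = x, carry into square.
Longitude square 3; −1 → 2.
Latitude subsquare f = 5; +1 → 6 = g.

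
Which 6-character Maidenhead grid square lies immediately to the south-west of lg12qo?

LG12pn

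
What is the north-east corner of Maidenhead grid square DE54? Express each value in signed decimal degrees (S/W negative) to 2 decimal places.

Field D=3, E=4: +3·20° lon, +4·10° lat → SW at lon -120°, lat -50°.
Square 5, 4: +5·2° lon, +4·1° lat → SW at lon -110°, lat -46°.
Cell spans 2° lon × 1° lat. NE corner is SW corner plus one full cell.
latitude -45.00, longitude -108.00.

-45.00, -108.00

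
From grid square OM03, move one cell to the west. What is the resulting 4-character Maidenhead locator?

NM93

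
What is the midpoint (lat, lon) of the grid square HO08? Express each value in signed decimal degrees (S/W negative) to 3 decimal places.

58.500, -39.000

Field H=7, O=14: +7·20° lon, +14·10° lat → SW at lon -40°, lat 50°.
Square 0, 8: +0·2° lon, +8·1° lat → SW at lon -40°, lat 58°.
Cell spans 2° lon × 1° lat. Centre is SW corner plus half of each.
latitude 58.500, longitude -39.000.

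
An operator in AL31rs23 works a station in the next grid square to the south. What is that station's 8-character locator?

AL31rs22

Latitude extended square 3; −1 → 2.
The longitude characters are unchanged.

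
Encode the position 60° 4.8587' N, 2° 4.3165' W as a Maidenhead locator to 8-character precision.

IP80xb19

Offset from 180°W / 90°S: lon 177.92806°, lat 150.08098°.
Field (20°×10°, letters A–R): 177.92806/20 → 8 → I, 150.08098/10 → 15 → P; chars IP.
Square (2°×1°, digits 0–9): 17.92806/2 → 8, 0.08098/1 → 0; chars 80.
Subsquare (5′×2.5′, letters a–x): 1.92806/0.0833333 → 23 → x, 0.08098/0.0416667 → 1 → b; chars xb.
Extended square (30″×15″, digits 0–9): 0.01139/0.00833333 → 1, 0.03931/0.00416667 → 9; chars 19.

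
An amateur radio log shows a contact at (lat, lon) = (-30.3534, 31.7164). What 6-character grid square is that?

KF59up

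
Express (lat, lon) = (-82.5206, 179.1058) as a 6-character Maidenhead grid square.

RA97nl

Shift to the Maidenhead origin (180°W, 90°S): lon 359.1058, lat 7.4794.
Field: 359.1058/20 → 17 → R, 7.4794/10 → 0 → A; chars RA.
Square: 19.1058/2 → 9, 7.4794/1 → 7; chars 97.
Subsquare: 1.1058/0.0833333 → 13 → n, 0.4794/0.0416667 → 11 → l; chars nl.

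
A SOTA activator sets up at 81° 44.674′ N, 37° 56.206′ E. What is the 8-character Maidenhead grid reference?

KR81xr28

Add 180° to longitude and 90° to latitude: 217.93677, 171.74457.
Field: 217.93677/20 → 10 → K, 171.74457/10 → 17 → R; chars KR.
Square: 17.93677/2 → 8, 1.74457/1 → 1; chars 81.
Subsquare: 1.93677/0.0833333 → 23 → x, 0.74457/0.0416667 → 17 → r; chars xr.
Extended square: 0.02010/0.00833333 → 2, 0.03623/0.00416667 → 8; chars 28.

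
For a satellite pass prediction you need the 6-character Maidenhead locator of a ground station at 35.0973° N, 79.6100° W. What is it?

FM05ec

Add 180° to longitude and 90° to latitude: 100.3900, 125.0973.
Field: lon ⌊100.3900/20⌋ = 5 → F; lat ⌊125.0973/10⌋ = 12 → M.
Square: lon ⌊0.3900/2⌋ = 0; lat ⌊5.0973/1⌋ = 5.
Subsquare: lon ⌊0.3900/0.0833333⌋ = 4 → e; lat ⌊0.0973/0.0416667⌋ = 2 → c.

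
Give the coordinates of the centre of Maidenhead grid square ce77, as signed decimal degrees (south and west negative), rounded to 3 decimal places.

-42.500, -125.000

Field C=2, E=4: +2·20° lon, +4·10° lat → SW at lon -140°, lat -50°.
Square 7, 7: +7·2° lon, +7·1° lat → SW at lon -126°, lat -43°.
Cell spans 2° lon × 1° lat. Centre is SW corner plus half of each.
latitude -42.500, longitude -125.000.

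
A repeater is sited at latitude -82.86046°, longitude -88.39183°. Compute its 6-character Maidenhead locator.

Offset from 180°W / 90°S: lon 91.6082°, lat 7.1395°.
Field (20°×10°, letters A–R): lon ⌊91.6082/20⌋ = 4 → E; lat ⌊7.1395/10⌋ = 0 → A.
Square (2°×1°, digits 0–9): lon ⌊11.6082/2⌋ = 5; lat ⌊7.1395/1⌋ = 7.
Subsquare (5′×2.5′, letters a–x): lon ⌊1.6082/0.0833333⌋ = 19 → t; lat ⌊0.1395/0.0416667⌋ = 3 → d.

EA57td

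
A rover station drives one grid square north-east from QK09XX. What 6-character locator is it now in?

QL10aa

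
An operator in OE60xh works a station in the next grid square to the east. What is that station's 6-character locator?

OE70ah

Longitude subsquare x = 23; +1 → 24, wraps to 0 = a, carry into square.
Longitude square 6; +1 → 7.
The latitude characters are unchanged.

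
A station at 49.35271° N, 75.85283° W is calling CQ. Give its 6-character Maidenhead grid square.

FN29bi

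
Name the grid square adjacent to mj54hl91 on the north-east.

Longitude extended square 9; +1 → 10, wraps to 0, carry into subsquare.
Longitude subsquare h = 7; +1 → 8 = i.
Latitude extended square 1; +1 → 2.

MJ54il02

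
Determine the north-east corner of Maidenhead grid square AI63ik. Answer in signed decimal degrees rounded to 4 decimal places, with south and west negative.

-6.5417, -167.2500

Field A=0, I=8: +0·20° lon, +8·10° lat → SW at lon -180°, lat -10°.
Square 6, 3: +6·2° lon, +3·1° lat → SW at lon -168°, lat -7°.
Subsquare i=8, k=10: +8·0.0833333° lon, +10·0.0416667° lat → SW at lon -167.333°, lat -6.58333°.
Cell spans 0.0833333° lon × 0.0416667° lat. NE corner is SW corner plus one full cell.
latitude -6.5417, longitude -167.2500.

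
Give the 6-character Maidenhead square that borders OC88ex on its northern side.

OC89ea

Latitude subsquare x = 23; +1 → 24, wraps to 0 = a, carry into square.
Latitude square 8; +1 → 9.
The longitude characters are unchanged.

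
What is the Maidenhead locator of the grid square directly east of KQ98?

LQ08

Longitude square 9; +1 → 10, wraps to 0, carry into field.
Longitude field K = 10; +1 → 11 = L.
The latitude characters are unchanged.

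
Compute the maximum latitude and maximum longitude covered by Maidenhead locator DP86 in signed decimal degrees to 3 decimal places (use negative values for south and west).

67.000, -102.000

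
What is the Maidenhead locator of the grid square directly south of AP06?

Latitude square 6; −1 → 5.
The longitude characters are unchanged.

AP05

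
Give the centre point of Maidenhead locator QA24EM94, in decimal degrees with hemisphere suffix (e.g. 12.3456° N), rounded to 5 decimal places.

85.48125° S, 144.41250° E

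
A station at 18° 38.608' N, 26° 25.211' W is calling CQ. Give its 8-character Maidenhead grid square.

Offset from 180°W / 90°S: lon 153.57982°, lat 108.64347°.
Field (20°×10°, letters A–R): 153.57982/20 → 7 → H, 108.64347/10 → 10 → K; chars HK.
Square (2°×1°, digits 0–9): 13.57982/2 → 6, 8.64347/1 → 8; chars 68.
Subsquare (5′×2.5′, letters a–x): 1.57982/0.0833333 → 18 → s, 0.64347/0.0416667 → 15 → p; chars sp.
Extended square (30″×15″, digits 0–9): 0.07982/0.00833333 → 9, 0.01847/0.00416667 → 4; chars 94.

HK68sp94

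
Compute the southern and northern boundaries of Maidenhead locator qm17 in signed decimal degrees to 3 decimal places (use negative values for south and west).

37.000, 38.000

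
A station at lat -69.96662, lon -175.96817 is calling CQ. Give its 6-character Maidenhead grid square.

AC20aa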